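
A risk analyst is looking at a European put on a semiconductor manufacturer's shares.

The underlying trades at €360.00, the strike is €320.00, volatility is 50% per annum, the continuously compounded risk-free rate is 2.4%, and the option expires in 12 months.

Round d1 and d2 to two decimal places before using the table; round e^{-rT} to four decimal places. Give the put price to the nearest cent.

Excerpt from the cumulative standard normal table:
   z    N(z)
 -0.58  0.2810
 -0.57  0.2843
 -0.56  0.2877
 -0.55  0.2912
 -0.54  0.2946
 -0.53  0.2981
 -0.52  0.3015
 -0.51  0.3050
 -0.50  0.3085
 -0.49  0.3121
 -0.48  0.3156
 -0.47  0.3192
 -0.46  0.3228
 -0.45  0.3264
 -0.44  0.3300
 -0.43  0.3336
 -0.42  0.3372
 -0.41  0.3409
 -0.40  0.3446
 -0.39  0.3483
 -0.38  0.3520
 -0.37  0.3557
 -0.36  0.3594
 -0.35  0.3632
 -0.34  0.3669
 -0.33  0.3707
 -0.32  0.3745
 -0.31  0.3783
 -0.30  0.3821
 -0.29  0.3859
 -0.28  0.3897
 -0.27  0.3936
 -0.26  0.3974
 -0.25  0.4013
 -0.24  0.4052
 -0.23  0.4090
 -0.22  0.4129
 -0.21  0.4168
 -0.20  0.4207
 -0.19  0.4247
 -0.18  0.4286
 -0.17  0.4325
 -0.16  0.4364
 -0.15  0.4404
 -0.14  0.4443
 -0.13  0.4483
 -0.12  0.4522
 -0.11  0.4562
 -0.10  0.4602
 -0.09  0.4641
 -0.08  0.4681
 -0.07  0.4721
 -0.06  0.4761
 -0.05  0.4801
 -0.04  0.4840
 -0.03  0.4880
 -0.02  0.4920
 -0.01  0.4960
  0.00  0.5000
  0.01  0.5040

€45.14

T = 1;  σ√T = 0.5000
d₁ = [ln(360/320) + (0.024 + 0.5²/2)·1] / 0.5000 = [0.1178 + 0.1490] / 0.5000 = 0.5336 which rounds to 0.53
d₂ = d₁ − σ√T = 0.5336 − 0.5000 = 0.0336 which rounds to 0.03
exp(−rT) = exp(−0.024·1) = 0.9763
P = 320·0.9763·N(-0.03) − 360·N(-0.53) = 320·0.9763·0.4880 − 360·0.2981 = 152.4590 − 107.3160 = 45.1430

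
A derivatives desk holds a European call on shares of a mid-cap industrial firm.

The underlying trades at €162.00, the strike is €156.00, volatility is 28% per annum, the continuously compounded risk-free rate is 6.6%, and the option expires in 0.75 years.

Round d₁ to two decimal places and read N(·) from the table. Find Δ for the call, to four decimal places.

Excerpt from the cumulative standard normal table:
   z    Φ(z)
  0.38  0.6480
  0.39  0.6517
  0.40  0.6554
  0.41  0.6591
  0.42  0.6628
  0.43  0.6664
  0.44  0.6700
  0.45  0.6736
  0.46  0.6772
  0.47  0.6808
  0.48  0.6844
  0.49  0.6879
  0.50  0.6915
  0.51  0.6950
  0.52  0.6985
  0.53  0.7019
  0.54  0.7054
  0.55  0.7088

σ√T = 0.28·√0.75 = 0.2425
d₁ = [ln(162/156) + (0.066 + 0.28²/2)·0.75] / 0.2425 = [0.0377 + 0.0789] / 0.2425 = 0.4810 ≈ 0.48
N(d₁) = N(0.48) = 0.6844
Δ_call = N(d₁) = 0.6844

0.6844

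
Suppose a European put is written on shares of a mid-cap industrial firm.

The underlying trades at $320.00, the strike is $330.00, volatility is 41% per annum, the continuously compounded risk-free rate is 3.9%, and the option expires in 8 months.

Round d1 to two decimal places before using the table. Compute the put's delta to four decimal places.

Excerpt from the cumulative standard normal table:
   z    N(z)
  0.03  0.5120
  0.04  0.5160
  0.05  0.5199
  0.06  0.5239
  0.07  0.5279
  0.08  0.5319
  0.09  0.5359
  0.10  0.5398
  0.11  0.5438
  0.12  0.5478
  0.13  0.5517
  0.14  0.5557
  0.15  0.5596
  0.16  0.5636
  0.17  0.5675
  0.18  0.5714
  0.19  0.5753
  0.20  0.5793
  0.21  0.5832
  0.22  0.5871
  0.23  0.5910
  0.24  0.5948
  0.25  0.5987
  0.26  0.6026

-0.4404

σ√T = 0.41 × 0.8165 = 0.3348
d₁ = [ln(320/330) + (0.039 + 0.41²/2)·0.6667] / 0.3348 = [-0.0308 + 0.0820] / 0.3348 = 0.1531 ⇒ 0.15
N(d₁) = N(0.15) = 0.5596
Δ_put = N(d₁) − 1 = 0.5596 − 1 = -0.4404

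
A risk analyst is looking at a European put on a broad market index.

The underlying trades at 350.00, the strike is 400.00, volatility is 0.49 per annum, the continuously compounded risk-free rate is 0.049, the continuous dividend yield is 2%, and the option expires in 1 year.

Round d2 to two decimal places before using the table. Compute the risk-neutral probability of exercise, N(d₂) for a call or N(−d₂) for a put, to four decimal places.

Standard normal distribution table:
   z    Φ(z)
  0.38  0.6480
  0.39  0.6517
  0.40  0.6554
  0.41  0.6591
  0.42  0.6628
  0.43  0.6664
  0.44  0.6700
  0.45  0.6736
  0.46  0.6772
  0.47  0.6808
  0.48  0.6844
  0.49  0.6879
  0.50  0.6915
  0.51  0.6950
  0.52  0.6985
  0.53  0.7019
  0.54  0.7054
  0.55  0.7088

0.6772

T = 1;  σ√T = 0.4900
ln(S/K) + (r − q + σ²/2)T = ln(350/400) + (0.049 − 0.02 + 0.49²/2)·1 = -0.1335 + 0.1490 = 0.0155
d₁ = 0.0155 / 0.4900 = 0.0317 which rounds to 0.03
d₂ = d₁ − σ√T = 0.0317 − 0.4900 = -0.4583 which rounds to -0.46
Risk-neutral Pr[S_T < K] = N(−d₂) = N(0.46) = 0.6772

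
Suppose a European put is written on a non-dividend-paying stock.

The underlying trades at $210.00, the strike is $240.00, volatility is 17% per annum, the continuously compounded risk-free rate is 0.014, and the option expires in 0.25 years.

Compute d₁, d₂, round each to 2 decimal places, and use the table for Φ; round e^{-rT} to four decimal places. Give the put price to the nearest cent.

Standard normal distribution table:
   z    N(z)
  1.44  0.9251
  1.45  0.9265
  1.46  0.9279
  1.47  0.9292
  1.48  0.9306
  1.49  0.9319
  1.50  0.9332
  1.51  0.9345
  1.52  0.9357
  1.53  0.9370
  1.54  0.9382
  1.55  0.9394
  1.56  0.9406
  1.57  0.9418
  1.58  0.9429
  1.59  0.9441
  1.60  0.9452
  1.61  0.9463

σ√T = 0.17 × 0.5000 = 0.0850
d₁ = [ln(210/240) + (0.014 + ½·0.17²)·0.25] / (σ√T) = (-0.1335 + 0.0071) / 0.0850 = -1.4873 ⇒ -1.49
d₂ = -1.4873 − 0.0850 = -1.5723 ⇒ -1.57
exp(−rT) = exp(−0.014·0.25) = 0.9965
N(−d₂) = N(1.57) = 0.9418;  N(−d₁) = N(1.49) = 0.9319
P = 240·0.9965·0.9418 − 210·0.9319 = 225.2409 − 195.6990 = 29.5419

$29.54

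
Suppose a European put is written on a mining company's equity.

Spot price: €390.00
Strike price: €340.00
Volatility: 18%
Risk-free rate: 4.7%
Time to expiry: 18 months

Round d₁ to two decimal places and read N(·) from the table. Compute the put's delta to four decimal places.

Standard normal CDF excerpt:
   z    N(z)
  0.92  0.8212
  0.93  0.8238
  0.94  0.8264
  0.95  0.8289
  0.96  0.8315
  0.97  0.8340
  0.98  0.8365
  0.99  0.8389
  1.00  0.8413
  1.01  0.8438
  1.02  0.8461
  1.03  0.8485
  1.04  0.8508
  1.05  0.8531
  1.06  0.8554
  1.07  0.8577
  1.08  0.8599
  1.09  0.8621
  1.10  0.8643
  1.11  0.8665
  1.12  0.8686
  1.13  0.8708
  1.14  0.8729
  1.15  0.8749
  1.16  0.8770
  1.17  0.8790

-0.1469

σ√T = 0.18 × 1.2247 = 0.2205
ln(S/K) + (r + σ²/2)T = ln(390/340) + (0.047 + 0.18²/2)·1.5 = 0.1372 + 0.0948 = 0.2320
d₁ = 0.2320 / 0.2205 = 1.0524 ⇒ 1.05
N(d₁) = N(1.05) = 0.8531
Δ_put = N(d₁) − 1 = 0.8531 − 1 = -0.1469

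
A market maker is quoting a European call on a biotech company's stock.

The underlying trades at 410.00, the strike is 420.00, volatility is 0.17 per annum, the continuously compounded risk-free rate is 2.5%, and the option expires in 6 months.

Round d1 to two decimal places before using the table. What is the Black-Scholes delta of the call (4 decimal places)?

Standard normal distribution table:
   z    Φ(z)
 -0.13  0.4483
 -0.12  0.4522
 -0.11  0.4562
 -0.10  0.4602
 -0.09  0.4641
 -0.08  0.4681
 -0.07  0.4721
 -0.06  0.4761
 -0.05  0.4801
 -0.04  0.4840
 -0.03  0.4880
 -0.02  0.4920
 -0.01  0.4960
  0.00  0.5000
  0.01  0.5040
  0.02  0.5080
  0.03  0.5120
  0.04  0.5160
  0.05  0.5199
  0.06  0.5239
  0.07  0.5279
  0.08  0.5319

σ√T = 0.17·√0.5 = 0.1202
d₁ = [ln(410/420) + (0.025 + ½·0.17²)·0.5] / (σ√T) = (-0.0241 + 0.0197) / 0.1202 = -0.0364 → -0.04
N(d₁) = N(-0.04) = 0.4840
Δ_call = N(d₁) = 0.4840

0.4840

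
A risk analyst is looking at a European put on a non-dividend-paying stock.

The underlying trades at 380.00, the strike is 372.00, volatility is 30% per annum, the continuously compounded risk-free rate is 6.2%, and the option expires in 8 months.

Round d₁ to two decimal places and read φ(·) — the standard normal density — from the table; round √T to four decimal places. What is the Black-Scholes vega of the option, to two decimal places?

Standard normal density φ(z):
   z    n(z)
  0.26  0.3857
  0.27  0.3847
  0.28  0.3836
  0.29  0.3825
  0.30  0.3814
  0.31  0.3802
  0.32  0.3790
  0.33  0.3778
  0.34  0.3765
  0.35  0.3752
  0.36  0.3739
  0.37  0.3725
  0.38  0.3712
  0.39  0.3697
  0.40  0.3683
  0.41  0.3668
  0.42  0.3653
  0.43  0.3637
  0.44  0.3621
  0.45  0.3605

115.17

T = 0.6667;  σ√T = 0.2449
d₁ = [ln(380/372) + (0.062 + 0.3²/2)·0.6667] / 0.2449 = [0.0213 + 0.0713] / 0.2449 = 0.3781 ≈ 0.38
√T = √0.6667 = 0.8165
φ(d₁) = φ(0.38) = 0.3712
vega = S·φ(d₁)·√T = 380·0.3712·0.8165 = 115.1722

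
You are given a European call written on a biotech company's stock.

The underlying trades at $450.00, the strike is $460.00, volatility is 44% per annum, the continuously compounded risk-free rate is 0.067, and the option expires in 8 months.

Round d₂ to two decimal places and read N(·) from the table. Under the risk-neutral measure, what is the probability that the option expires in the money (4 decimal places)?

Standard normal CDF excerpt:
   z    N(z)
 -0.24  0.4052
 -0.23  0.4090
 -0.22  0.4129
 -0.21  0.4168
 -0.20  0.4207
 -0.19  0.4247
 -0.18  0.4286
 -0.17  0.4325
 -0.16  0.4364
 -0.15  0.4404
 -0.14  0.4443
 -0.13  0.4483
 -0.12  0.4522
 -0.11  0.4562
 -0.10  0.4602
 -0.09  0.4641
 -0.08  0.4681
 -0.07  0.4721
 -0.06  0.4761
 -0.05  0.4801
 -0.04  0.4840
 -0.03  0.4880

σ√T = 0.44 × 0.8165 = 0.3593
ln(S/K) + (r + σ²/2)T = ln(450/460) + (0.067 + 0.44²/2)·0.6667 = -0.0220 + 0.1092 = 0.0872
d₁ = 0.0872 / 0.3593 = 0.2428 which rounds to 0.24
d₂ = d₁ − σ√T = 0.2428 − 0.3593 = -0.1165 which rounds to -0.12
Risk-neutral Pr[S_T > K] = N(d₂) = N(-0.12) = 0.4522

0.4522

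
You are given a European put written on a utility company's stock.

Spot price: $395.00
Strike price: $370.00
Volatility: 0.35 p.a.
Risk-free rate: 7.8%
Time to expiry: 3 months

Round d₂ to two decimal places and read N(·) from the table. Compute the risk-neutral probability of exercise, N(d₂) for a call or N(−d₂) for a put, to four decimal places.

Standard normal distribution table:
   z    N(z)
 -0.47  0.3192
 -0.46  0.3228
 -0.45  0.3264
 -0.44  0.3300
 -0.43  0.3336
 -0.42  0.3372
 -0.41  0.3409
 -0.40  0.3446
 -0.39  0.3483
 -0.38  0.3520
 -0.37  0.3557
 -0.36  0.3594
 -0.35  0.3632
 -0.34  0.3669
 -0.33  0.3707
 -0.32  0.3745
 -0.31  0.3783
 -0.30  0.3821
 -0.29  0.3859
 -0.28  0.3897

0.3446

σ√T = 0.35 × 0.5000 = 0.1750
d₁ = [ln(395/370) + (0.078 + 0.35²/2)·0.25] / 0.1750 = [0.0654 + 0.0348] / 0.1750 = 0.5725 which rounds to 0.57
d₂ = d₁ − σ√T = 0.5725 − 0.1750 = 0.3975 which rounds to 0.40
Pr(exercise) under Q = N(−d₂) = N(-0.40) = 0.3446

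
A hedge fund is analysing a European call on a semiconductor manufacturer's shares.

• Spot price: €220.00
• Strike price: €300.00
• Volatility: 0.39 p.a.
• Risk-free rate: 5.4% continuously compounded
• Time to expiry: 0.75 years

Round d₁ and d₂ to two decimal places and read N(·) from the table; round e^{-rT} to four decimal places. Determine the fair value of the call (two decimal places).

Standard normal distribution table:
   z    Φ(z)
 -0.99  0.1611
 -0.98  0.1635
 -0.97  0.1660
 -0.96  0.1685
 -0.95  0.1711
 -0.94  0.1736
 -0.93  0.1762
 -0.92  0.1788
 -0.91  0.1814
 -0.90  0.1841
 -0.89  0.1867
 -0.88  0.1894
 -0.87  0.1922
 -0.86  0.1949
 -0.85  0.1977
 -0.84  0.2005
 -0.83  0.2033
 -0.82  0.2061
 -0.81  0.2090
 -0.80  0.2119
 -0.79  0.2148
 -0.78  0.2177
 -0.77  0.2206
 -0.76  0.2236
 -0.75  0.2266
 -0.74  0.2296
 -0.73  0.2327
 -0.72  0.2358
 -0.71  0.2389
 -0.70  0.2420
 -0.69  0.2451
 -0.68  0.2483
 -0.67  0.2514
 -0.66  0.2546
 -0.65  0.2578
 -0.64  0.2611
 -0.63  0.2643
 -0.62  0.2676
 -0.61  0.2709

€10.32

σ√T = 0.39·√0.75 = 0.3377
ln(S/K) + (r + σ²/2)T = ln(220/300) + (0.054 + 0.39²/2)·0.75 = -0.3102 + 0.0975 = -0.2126
d₁ = -0.2126 / 0.3377 = -0.6295 ⇒ -0.63
d₂ = d₁ − σ√T = -0.6295 − 0.3377 = -0.9673 ⇒ -0.97
e^(−rT) = e^(−0.054·0.75) = 0.9603
C = 220·N(-0.63) − 300·0.9603·N(-0.97) = 220·0.2643 − 300·0.9603·0.1660 = 58.1460 − 47.8229 = 10.3231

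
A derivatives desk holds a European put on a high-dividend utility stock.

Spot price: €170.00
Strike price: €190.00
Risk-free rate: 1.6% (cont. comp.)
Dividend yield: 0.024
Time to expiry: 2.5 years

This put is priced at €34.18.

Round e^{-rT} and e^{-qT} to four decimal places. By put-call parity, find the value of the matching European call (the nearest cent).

exp(−qT) = exp(−0.024·2.5) = 0.9418;  exp(−rT) = exp(−0.016·2.5) = 0.9608
Put-call parity: C − P = S·e^(−qT) − K·e^(−rT) = 170·0.9418 − 190·0.9608 = 160.1060 − 182.5520 = -22.4460
C = P + (C − P) = 34.18 + (-22.4460) = 11.7340

€11.73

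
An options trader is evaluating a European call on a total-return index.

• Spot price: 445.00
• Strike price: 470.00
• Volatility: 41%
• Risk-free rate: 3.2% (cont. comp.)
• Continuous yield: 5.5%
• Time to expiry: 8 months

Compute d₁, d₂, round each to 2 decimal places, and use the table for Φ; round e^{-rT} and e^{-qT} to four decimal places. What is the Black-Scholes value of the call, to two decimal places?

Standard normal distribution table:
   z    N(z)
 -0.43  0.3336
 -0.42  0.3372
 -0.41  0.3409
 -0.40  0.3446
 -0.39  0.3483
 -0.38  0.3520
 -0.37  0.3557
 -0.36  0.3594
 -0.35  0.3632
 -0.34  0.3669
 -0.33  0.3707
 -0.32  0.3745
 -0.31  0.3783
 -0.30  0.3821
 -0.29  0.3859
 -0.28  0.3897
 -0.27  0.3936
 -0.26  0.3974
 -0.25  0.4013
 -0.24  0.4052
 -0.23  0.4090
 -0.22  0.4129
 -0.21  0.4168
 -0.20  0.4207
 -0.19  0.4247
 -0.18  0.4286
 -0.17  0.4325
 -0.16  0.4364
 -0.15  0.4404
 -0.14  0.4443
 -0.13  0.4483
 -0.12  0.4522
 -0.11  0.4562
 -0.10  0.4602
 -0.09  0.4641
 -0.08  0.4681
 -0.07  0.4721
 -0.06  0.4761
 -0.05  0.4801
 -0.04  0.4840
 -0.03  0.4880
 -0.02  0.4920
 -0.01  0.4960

T = 0.6667;  σ√T = 0.3348
ln(S/K) + (r − q + σ²/2)T = ln(445/470) + (0.032 − 0.055 + 0.41²/2)·0.6667 = -0.0547 + 0.0407 = -0.0140
d₁ = -0.0140 / 0.3348 = -0.0417 → -0.04
d₂ = d₁ − σ√T = -0.0417 − 0.3348 = -0.3765 → -0.38
exp(−qT) = exp(−0.055·0.6667) = 0.9640;  exp(−rT) = exp(−0.032·0.6667) = 0.9789
N(d₁) = N(-0.04) = 0.4840;  N(d₂) = N(-0.38) = 0.3520
C = 445·0.9640·0.4840 − 470·0.9789·0.3520 = 207.6263 − 161.9492 = 45.6771

45.68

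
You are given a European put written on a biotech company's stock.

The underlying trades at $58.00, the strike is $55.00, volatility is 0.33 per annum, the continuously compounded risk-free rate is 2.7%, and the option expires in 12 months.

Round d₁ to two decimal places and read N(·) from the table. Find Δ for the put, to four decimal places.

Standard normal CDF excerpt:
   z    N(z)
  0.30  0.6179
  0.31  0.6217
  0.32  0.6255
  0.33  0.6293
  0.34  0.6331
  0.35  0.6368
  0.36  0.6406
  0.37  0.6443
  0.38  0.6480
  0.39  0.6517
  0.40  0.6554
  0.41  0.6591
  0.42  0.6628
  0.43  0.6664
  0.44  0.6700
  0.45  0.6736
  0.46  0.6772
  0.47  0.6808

T = 1;  σ√T = 0.3300
d₁ = [ln(58/55) + (0.027 + 0.33²/2)·1] / 0.3300 = [0.0531 + 0.0815] / 0.3300 = 0.4078 ≈ 0.41
N(d₁) = N(0.41) = 0.6591
Δ_put = N(d₁) − 1 = 0.6591 − 1 = -0.3409

-0.3409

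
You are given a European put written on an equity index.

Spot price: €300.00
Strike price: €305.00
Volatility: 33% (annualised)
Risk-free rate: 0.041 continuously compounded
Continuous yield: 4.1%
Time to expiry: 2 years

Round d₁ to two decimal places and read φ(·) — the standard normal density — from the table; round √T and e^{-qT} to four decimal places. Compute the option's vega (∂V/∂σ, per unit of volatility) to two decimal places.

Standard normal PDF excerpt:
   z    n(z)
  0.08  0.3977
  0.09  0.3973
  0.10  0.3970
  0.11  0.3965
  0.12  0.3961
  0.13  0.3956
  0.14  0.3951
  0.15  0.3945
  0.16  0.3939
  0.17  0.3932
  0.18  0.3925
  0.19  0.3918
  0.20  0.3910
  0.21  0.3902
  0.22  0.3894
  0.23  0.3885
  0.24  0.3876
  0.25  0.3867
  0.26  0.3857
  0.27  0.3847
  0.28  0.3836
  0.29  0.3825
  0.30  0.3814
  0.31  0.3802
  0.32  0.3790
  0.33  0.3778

152.83

T = 2;  σ√T = 0.4667
d₁ = [ln(300/305) + (0.041 − 0.041 + 0.33²/2)·2] / 0.4667 = [-0.0165 + 0.1089] / 0.4667 = 0.1979 which rounds to 0.20
√T = √2 = 1.4142
φ(d₁) = φ(0.20) = 0.3910
exp(−qT) = exp(−0.041·2) = 0.9213
vega = S·exp(−qT)·φ(d₁)·√T = 300·0.9213·0.3910·1.4142 = 152.8305
(The call has the same vega.)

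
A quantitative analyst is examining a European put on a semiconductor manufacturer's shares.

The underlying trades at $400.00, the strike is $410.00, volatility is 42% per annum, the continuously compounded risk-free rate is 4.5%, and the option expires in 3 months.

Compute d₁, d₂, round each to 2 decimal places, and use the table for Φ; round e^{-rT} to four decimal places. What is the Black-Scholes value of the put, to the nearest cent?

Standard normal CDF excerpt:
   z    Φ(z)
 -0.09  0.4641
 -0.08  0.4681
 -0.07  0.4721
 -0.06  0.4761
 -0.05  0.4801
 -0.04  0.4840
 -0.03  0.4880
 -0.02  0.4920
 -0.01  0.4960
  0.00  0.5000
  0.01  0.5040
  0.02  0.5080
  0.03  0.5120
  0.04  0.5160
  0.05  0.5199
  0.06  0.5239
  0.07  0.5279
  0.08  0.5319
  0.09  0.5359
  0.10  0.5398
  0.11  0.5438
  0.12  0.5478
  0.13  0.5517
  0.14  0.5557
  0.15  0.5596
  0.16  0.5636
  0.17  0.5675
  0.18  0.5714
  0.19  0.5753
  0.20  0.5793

$36.47

σ√T = 0.42·√0.25 = 0.2100
d₁ = [ln(400/410) + (0.045 + 0.42²/2)·0.25] / 0.2100 = [-0.0247 + 0.0333] / 0.2100 = 0.0410 → 0.04
d₂ = d₁ − σ√T = 0.0410 − 0.2100 = -0.1690 → -0.17
exp(−rT) = exp(−0.045·0.25) = 0.9888
P = 410·0.9888·N(0.17) − 400·N(-0.04) = 410·0.9888·0.5675 − 400·0.4840 = 230.0690 − 193.6000 = 36.4690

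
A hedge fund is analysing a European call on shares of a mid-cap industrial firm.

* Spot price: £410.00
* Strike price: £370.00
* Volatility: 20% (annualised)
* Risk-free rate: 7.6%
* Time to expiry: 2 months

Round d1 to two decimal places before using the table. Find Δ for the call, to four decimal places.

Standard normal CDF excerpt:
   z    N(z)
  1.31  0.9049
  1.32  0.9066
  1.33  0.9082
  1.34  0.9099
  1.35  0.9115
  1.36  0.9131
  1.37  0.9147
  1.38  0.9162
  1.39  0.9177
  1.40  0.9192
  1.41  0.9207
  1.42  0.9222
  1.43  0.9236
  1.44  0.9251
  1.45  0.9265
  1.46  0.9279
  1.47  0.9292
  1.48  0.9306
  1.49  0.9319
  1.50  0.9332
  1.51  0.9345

0.9265

T = 0.1667;  σ√T = 0.0816
d₁ = [ln(410/370) + (0.076 + 0.2²/2)·0.1667] / 0.0816 = [0.1027 + 0.0160] / 0.0816 = 1.4532 ⇒ 1.45
N(d₁) = N(1.45) = 0.9265
Δ_call = N(d₁) = 0.9265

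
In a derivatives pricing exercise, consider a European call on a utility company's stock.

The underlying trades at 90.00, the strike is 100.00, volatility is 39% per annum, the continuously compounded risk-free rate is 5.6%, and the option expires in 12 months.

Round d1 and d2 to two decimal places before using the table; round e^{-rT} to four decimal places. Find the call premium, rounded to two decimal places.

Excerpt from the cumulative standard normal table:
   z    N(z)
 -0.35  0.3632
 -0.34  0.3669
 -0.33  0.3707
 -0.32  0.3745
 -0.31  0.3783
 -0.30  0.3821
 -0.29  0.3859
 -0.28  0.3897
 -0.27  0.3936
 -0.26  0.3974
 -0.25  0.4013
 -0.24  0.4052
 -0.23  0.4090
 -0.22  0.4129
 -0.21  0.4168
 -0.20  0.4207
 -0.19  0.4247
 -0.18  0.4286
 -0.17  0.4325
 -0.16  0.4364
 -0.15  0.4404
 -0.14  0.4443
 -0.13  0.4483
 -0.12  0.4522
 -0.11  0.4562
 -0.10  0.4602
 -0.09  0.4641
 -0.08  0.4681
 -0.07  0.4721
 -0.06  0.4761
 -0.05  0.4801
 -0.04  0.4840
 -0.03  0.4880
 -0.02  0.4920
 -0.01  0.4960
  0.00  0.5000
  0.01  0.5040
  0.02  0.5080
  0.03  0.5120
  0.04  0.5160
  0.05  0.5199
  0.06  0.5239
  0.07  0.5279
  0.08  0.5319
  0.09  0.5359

σ√T = 0.39 × 1.0000 = 0.3900
d₁ = [ln(90/100) + (0.056 + ½·0.39²)·1] / (σ√T) = (-0.1054 + 0.1321) / 0.3900 = 0.0684 → 0.07
d₂ = 0.0684 − 0.3900 = -0.3216 → -0.32
e^(−rT) = e^(−0.056·1) = 0.9455
N(d₁) = N(0.07) = 0.5279;  N(d₂) = N(-0.32) = 0.3745
C = 90·0.5279 − 100·0.9455·0.3745 = 47.5110 − 35.4090 = 12.1020

12.10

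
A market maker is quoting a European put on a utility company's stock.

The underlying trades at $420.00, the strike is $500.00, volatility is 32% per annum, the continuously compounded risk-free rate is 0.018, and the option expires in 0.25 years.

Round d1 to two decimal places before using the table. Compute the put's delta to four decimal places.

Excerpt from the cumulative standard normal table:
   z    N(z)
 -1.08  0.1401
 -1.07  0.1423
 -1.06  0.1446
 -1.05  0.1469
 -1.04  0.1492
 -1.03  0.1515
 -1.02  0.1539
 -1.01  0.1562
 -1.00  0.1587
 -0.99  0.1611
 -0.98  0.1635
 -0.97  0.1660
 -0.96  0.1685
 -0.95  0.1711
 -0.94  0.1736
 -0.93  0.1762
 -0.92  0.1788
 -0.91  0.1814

σ√T = 0.32 × 0.5000 = 0.1600
d₁ = [ln(420/500) + (0.018 + 0.32²/2)·0.25] / 0.1600 = [-0.1744 + 0.0173] / 0.1600 = -0.9816 → -0.98
N(d₁) = N(-0.98) = 0.1635
Δ_put = N(d₁) − 1 = 0.1635 − 1 = -0.8365

-0.8365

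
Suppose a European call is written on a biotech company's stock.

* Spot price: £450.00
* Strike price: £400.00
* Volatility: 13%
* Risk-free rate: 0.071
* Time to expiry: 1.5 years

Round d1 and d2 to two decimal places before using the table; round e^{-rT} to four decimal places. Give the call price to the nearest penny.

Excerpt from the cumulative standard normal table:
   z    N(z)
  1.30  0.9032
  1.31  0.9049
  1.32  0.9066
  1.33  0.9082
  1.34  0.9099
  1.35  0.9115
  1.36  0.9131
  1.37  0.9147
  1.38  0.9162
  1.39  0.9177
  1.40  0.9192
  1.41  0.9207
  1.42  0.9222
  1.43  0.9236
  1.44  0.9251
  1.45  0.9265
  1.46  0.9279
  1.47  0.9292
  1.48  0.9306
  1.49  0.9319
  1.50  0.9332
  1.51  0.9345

σ√T = 0.13 × 1.2247 = 0.1592
ln(S/K) + (r + σ²/2)T = ln(450/400) + (0.071 + 0.13²/2)·1.5 = 0.1178 + 0.1192 = 0.2370
d₁ = 0.2370 / 0.1592 = 1.4883 ≈ 1.49
d₂ = d₁ − σ√T = 1.4883 − 0.1592 = 1.3291 ≈ 1.33
e^(−rT) = e^(−0.071·1.5) = 0.8990
N(d₁) = N(1.49) = 0.9319;  N(d₂) = N(1.33) = 0.9082
C = 450·0.9319 − 400·0.8990·0.9082 = 419.3550 − 326.5887 = 92.7663

£92.77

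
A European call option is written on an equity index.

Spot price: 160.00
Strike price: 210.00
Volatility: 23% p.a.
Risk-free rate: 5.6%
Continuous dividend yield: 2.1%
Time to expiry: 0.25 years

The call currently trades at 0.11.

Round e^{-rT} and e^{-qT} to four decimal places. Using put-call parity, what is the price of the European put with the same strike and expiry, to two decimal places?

48.02

exp(−qT) = exp(−0.021·0.25) = 0.9948;  exp(−rT) = exp(−0.056·0.25) = 0.9861
Put-call parity: C − P = S·e^(−qT) − K·e^(−rT) = 160·0.9948 − 210·0.9861 = 159.1680 − 207.0810 = -47.9130
P = C − (C − P) = 0.11 − (-47.9130) = 48.0230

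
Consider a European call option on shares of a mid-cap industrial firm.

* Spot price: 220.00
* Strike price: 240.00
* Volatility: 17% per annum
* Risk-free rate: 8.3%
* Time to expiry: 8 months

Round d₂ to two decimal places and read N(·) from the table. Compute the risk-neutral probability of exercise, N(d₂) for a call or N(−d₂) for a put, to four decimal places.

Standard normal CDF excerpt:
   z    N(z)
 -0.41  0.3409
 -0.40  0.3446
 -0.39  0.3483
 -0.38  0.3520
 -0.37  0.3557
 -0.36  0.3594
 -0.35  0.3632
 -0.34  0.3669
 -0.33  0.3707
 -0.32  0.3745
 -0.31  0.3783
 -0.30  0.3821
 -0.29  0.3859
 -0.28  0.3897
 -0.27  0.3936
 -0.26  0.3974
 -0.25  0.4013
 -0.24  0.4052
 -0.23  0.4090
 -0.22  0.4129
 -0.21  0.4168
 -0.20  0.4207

0.3821

σ√T = 0.17·√0.6667 = 0.1388
ln(S/K) + (r + σ²/2)T = ln(220/240) + (0.083 + 0.17²/2)·0.6667 = -0.0870 + 0.0650 = -0.0220
d₁ = -0.0220 / 0.1388 = -0.1588 ⇒ -0.16
d₂ = d₁ − σ√T = -0.1588 − 0.1388 = -0.2976 ⇒ -0.30
Pr(exercise) under Q = N(d₂) = 0.3821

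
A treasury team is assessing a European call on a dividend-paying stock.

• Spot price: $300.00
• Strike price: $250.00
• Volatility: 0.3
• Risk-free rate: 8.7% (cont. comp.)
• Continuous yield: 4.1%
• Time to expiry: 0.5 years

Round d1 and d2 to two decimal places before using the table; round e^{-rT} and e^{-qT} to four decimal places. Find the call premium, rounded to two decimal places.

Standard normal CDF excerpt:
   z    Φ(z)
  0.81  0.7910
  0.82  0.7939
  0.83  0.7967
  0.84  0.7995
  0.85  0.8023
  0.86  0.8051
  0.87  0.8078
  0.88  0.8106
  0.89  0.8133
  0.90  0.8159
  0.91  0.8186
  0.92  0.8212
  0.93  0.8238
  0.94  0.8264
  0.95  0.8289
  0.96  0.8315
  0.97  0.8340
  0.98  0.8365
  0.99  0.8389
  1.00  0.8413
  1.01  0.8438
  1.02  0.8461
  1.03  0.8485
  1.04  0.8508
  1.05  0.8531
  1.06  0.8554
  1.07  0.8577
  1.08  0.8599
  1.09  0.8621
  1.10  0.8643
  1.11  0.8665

σ√T = 0.3 × 0.7071 = 0.2121
d₁ = [ln(300/250) + (0.087 − 0.041 + ½·0.3²)·0.5] / (σ√T) = (0.1823 + 0.0455) / 0.2121 = 1.0740 ≈ 1.07
d₂ = 1.0740 − 0.2121 = 0.8618 ≈ 0.86
exp(−qT) = exp(−0.041·0.5) = 0.9797;  exp(−rT) = exp(−0.087·0.5) = 0.9574
C = 300·0.9797·N(1.07) − 250·0.9574·N(0.86) = 300·0.9797·0.8577 − 250·0.9574·0.8051 = 252.0866 − 192.7007 = 59.3859

$59.39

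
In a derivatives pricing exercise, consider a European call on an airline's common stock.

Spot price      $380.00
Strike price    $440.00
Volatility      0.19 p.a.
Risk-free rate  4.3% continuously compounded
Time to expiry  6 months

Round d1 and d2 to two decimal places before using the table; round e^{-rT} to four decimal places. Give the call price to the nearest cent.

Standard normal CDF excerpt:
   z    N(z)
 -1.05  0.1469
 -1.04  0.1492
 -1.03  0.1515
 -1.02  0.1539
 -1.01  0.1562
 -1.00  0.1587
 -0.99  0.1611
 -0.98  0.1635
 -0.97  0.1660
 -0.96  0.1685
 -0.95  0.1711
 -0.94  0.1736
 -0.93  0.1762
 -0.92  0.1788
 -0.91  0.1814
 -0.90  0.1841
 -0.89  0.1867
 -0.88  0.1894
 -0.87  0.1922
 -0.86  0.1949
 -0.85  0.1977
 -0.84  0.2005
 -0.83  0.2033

T = 0.5;  σ√T = 0.1344
d₁ = [ln(380/440) + (0.043 + 0.19²/2)·0.5] / 0.1344 = [-0.1466 + 0.0305] / 0.1344 = -0.8640 → -0.86
d₂ = d₁ − σ√T = -0.8640 − 0.1344 = -0.9983 → -1.00
e^(−rT) = e^(−0.043·0.5) = 0.9787
N(d₁) = N(-0.86) = 0.1949;  N(d₂) = N(-1.00) = 0.1587
C = 380·0.1949 − 440·0.9787·0.1587 = 74.0620 − 68.3407 = 5.7213

$5.72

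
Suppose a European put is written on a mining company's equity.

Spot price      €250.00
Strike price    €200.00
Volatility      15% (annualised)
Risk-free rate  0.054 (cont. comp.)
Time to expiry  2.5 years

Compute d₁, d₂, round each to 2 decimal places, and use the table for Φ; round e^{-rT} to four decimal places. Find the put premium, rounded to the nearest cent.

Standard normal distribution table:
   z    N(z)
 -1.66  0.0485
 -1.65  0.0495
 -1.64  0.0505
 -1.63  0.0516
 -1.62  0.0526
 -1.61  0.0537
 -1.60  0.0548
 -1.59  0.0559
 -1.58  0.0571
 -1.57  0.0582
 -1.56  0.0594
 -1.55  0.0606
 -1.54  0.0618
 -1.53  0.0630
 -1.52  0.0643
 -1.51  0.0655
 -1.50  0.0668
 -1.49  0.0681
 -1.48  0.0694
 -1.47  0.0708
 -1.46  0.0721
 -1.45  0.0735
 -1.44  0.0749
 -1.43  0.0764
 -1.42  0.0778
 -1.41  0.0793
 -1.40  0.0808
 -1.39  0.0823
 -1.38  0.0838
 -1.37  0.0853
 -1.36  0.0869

σ√T = 0.15·√2.5 = 0.2372
d₁ = [ln(250/200) + (0.054 + ½·0.15²)·2.5] / (σ√T) = (0.2231 + 0.1631) / 0.2372 = 1.6287 which rounds to 1.63
d₂ = 1.6287 − 0.2372 = 1.3915 which rounds to 1.39
exp(−rT) = exp(−0.054·2.5) = 0.8737
P = 200·0.8737·N(-1.39) − 250·N(-1.63) = 200·0.8737·0.0823 − 250·0.0516 = 14.3811 − 12.9000 = 1.4811

€1.48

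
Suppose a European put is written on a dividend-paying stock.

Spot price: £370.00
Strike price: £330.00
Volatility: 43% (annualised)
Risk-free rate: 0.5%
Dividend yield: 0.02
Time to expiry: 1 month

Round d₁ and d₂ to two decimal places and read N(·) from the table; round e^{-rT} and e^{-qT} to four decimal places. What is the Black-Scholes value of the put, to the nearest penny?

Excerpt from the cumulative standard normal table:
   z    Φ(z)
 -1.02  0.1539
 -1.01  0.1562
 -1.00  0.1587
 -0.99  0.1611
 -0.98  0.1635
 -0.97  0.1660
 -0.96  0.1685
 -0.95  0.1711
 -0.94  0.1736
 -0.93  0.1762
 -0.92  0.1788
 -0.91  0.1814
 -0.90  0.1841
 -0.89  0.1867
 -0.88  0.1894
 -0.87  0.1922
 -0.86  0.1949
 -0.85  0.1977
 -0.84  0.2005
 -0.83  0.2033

£3.90

σ√T = 0.43·√0.08333 = 0.1241
d₁ = [ln(370/330) + (0.005 − 0.02 + 0.43²/2)·0.08333] / 0.1241 = [0.1144 + 0.0065] / 0.1241 = 0.9737 → 0.97
d₂ = d₁ − σ√T = 0.9737 − 0.1241 = 0.8496 → 0.85
exp(−qT) = exp(−0.02·0.08333) = 0.9983;  exp(−rT) = exp(−0.005·0.08333) = 0.9996
N(−d₂) = N(-0.85) = 0.1977;  N(−d₁) = N(-0.97) = 0.1660
P = 330·0.9996·0.1977 − 370·0.9983·0.1660 = 65.2149 − 61.3156 = 3.8993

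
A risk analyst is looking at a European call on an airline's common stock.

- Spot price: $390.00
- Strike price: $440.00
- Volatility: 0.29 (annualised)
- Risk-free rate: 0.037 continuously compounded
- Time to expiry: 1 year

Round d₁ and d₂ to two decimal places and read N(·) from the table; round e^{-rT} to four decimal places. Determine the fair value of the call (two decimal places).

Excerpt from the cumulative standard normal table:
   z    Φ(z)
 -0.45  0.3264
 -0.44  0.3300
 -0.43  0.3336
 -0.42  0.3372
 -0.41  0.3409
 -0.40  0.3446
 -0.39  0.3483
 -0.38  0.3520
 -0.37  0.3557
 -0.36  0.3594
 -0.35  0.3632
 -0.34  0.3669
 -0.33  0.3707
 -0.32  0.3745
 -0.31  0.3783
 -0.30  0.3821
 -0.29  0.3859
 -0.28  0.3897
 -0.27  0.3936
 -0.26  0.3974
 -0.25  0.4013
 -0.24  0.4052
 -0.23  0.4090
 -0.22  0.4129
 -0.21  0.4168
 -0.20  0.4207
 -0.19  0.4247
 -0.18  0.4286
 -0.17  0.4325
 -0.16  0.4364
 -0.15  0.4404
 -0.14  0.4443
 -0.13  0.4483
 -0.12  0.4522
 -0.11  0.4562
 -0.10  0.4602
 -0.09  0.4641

T = 1;  σ√T = 0.2900
d₁ = [ln(390/440) + (0.037 + ½·0.29²)·1] / (σ√T) = (-0.1206 + 0.0790) / 0.2900 = -0.1434 ≈ -0.14
d₂ = -0.1434 − 0.2900 = -0.4334 ≈ -0.43
exp(−rT) = exp(−0.037·1) = 0.9637
C = 390·N(-0.14) − 440·0.9637·N(-0.43) = 390·0.4443 − 440·0.9637·0.3336 = 173.2770 − 141.4557 = 31.8213

$31.82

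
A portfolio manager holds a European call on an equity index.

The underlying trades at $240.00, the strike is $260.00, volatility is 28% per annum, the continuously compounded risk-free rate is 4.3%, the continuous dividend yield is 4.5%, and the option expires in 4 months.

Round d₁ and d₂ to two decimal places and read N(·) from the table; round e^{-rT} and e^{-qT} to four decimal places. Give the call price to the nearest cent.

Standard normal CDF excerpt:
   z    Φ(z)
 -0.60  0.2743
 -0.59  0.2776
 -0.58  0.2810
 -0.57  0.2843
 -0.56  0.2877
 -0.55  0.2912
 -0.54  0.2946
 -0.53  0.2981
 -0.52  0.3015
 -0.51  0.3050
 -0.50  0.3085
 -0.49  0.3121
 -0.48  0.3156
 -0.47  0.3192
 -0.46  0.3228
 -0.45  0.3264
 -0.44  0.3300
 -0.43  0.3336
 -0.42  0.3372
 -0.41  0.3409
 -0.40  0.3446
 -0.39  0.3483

T = 0.3333;  σ√T = 0.1617
ln(S/K) + (r − q + σ²/2)T = ln(240/260) + (0.043 − 0.045 + 0.28²/2)·0.3333 = -0.0800 + 0.0124 = -0.0676
d₁ = -0.0676 / 0.1617 = -0.4184 ⇒ -0.42
d₂ = d₁ − σ√T = -0.4184 − 0.1617 = -0.5801 ⇒ -0.58
e^(−qT) = e^(−0.045·0.3333) = 0.9851;  e^(−rT) = e^(−0.043·0.3333) = 0.9858
C = 240·0.9851·N(-0.42) − 260·0.9858·N(-0.58) = 240·0.9851·0.3372 − 260·0.9858·0.2810 = 79.7222 − 72.0225 = 7.6996

$7.70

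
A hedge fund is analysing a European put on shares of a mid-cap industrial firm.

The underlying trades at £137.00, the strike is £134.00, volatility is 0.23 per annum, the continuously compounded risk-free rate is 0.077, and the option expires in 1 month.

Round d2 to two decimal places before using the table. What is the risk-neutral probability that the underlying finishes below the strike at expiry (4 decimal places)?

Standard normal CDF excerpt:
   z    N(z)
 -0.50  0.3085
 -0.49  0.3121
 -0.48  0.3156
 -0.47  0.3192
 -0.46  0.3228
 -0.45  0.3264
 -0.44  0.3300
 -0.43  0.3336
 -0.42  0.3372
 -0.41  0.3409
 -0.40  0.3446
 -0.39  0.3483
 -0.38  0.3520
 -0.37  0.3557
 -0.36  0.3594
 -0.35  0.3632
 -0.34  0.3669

σ√T = 0.23·√0.08333 = 0.0664
d₁ = [ln(137/134) + (0.077 + 0.23²/2)·0.08333] / 0.0664 = [0.0221 + 0.0086] / 0.0664 = 0.4633 ⇒ 0.46
d₂ = d₁ − σ√T = 0.4633 − 0.0664 = 0.3969 ⇒ 0.40
Risk-neutral Pr[S_T < K] = N(−d₂) = N(-0.40) = 0.3446

0.3446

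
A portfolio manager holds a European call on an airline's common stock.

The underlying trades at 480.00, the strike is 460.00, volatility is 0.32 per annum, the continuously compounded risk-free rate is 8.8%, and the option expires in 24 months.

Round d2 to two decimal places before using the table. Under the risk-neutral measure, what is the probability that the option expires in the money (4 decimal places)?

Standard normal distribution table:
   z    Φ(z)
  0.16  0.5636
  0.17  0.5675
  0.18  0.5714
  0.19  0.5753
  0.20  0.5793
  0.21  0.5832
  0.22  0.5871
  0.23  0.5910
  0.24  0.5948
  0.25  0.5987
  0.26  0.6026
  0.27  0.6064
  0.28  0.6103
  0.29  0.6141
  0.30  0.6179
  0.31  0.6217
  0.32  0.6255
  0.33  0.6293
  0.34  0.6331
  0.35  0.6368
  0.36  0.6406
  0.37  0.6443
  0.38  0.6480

0.6026

σ√T = 0.32·√2 = 0.4525
d₁ = [ln(480/460) + (0.088 + 0.32²/2)·2] / 0.4525 = [0.0426 + 0.2784] / 0.4525 = 0.7092 ⇒ 0.71
d₂ = d₁ − σ√T = 0.7092 − 0.4525 = 0.2567 ⇒ 0.26
Pr(exercise) under Q = N(d₂) = 0.6026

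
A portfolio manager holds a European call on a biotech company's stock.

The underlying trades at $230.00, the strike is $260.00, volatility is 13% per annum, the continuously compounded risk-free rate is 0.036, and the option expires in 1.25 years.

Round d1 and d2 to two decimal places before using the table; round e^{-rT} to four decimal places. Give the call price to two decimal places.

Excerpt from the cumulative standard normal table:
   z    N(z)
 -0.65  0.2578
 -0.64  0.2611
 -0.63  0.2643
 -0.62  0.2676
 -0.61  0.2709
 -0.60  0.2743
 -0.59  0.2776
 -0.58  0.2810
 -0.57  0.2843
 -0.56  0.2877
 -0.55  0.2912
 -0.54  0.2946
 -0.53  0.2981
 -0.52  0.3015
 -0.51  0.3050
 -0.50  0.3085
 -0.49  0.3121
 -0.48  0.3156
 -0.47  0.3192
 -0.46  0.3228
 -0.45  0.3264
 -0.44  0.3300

$6.91

T = 1.25;  σ√T = 0.1453
d₁ = [ln(230/260) + (0.036 + ½·0.13²)·1.25] / (σ√T) = (-0.1226 + 0.0556) / 0.1453 = -0.4612 which rounds to -0.46
d₂ = -0.4612 − 0.1453 = -0.6066 which rounds to -0.61
e^(−rT) = e^(−0.036·1.25) = 0.9560
N(d₁) = N(-0.46) = 0.3228;  N(d₂) = N(-0.61) = 0.2709
C = 230·0.3228 − 260·0.9560·0.2709 = 74.2440 − 67.3349 = 6.9091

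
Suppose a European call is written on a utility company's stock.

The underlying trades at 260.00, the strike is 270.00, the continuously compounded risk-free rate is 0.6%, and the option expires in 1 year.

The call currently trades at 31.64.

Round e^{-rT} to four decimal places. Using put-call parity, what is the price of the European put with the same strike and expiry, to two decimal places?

40.02

exp(−rT) = exp(−0.006·1) = 0.9940
Put-call parity: C − P = S − K·e^(−rT) = 260 − 270·0.9940 = 260 − 268.3800 = -8.3800
P = C − (C − P) = 31.64 − (-8.3800) = 40.0200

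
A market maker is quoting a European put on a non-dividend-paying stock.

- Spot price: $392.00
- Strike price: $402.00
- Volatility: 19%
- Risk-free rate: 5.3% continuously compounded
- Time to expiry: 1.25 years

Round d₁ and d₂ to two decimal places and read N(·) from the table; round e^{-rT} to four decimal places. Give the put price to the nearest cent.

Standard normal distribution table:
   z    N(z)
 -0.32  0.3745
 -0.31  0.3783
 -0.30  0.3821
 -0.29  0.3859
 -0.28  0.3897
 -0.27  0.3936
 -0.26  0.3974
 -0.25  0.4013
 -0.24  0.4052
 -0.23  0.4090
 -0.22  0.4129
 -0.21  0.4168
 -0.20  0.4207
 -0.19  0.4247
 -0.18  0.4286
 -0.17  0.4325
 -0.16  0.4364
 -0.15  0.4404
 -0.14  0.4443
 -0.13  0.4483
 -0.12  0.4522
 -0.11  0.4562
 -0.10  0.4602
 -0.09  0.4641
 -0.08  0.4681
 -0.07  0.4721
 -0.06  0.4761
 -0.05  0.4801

σ√T = 0.19 × 1.1180 = 0.2124
d₁ = [ln(392/402) + (0.053 + 0.19²/2)·1.25] / 0.2124 = [-0.0252 + 0.0888] / 0.2124 = 0.2995 which rounds to 0.30
d₂ = d₁ − σ√T = 0.2995 − 0.2124 = 0.0871 which rounds to 0.09
exp(−rT) = exp(−0.053·1.25) = 0.9359
N(−d₂) = N(-0.09) = 0.4641;  N(−d₁) = N(-0.30) = 0.3821
P = 402·0.9359·0.4641 − 392·0.3821 = 174.6092 − 149.7832 = 24.8260

$24.83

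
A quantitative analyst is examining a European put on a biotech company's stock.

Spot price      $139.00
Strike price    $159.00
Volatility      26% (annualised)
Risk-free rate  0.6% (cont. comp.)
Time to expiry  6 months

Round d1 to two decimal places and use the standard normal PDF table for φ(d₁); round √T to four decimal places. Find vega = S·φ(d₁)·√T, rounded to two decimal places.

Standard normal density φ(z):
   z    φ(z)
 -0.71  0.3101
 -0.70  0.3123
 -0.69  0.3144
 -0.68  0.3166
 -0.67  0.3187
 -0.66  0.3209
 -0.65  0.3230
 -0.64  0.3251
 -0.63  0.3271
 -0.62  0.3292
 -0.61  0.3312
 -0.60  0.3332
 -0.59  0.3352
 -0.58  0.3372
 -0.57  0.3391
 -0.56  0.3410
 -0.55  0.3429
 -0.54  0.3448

T = 0.5;  σ√T = 0.1838
d₁ = [ln(139/159) + (0.006 + 0.26²/2)·0.5] / 0.1838 = [-0.1344 + 0.0199] / 0.1838 = -0.6230 ≈ -0.62
√T = √0.5 = 0.7071
φ(d₁) = φ(-0.62) = 0.3292
vega = S·φ(d₁)·√T = 139·0.3292·0.7071 = 32.3560
(Call and put vega coincide under Black-Scholes.)

32.36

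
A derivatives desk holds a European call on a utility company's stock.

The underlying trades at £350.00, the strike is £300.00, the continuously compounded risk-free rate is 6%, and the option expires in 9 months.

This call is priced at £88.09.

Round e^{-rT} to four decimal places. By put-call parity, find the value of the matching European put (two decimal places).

e^(−rT) = e^(−0.06·0.75) = 0.9560
Put-call parity: C − P = S − K·e^(−rT) = 350 − 300·0.9560 = 350 − 286.8000 = 63.2000
P = C − (C − P) = 88.09 − (63.2000) = 24.8900

£24.89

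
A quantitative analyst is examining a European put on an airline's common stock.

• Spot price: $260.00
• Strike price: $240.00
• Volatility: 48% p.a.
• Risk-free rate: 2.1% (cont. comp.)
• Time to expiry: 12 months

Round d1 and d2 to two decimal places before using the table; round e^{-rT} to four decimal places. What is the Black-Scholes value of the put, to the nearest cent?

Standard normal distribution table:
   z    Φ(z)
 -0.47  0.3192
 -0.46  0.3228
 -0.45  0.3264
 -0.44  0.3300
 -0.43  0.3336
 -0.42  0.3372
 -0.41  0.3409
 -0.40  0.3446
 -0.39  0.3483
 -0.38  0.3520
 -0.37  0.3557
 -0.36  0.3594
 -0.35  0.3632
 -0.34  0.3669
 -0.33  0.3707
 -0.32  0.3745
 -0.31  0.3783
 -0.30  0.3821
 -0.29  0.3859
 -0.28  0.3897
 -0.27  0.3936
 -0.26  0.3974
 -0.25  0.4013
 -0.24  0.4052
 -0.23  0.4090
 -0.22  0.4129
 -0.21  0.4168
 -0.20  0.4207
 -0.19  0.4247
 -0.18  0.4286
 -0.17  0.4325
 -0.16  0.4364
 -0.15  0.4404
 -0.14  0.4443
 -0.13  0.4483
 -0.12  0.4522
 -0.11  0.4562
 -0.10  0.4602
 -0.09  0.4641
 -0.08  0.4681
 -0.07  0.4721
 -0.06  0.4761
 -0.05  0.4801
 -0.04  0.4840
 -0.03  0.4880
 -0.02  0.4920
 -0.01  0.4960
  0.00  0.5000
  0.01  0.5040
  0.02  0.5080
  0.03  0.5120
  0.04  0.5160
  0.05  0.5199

$35.46

σ√T = 0.48 × 1.0000 = 0.4800
d₁ = [ln(260/240) + (0.021 + 0.48²/2)·1] / 0.4800 = [0.0800 + 0.1362] / 0.4800 = 0.4505 which rounds to 0.45
d₂ = d₁ − σ√T = 0.4505 − 0.4800 = -0.0295 which rounds to -0.03
e^(−rT) = e^(−0.021·1) = 0.9792
N(−d₂) = N(0.03) = 0.5120;  N(−d₁) = N(-0.45) = 0.3264
P = 240·0.9792·0.5120 − 260·0.3264 = 120.3241 − 84.8640 = 35.4601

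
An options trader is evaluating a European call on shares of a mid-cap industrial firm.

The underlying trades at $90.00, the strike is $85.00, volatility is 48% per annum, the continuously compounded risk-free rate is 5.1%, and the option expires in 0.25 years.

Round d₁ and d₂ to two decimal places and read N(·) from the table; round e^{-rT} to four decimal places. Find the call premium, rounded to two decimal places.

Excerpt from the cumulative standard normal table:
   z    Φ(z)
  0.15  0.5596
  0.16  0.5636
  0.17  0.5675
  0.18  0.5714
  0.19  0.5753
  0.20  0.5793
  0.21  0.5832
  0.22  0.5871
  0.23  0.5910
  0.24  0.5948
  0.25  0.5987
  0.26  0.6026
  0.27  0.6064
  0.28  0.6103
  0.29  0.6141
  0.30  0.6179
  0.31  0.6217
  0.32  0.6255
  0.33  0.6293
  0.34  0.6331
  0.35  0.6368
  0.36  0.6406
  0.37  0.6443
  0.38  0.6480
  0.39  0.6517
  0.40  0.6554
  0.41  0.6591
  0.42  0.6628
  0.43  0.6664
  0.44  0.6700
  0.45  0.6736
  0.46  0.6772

T = 0.25;  σ√T = 0.2400
d₁ = [ln(90/85) + (0.051 + ½·0.48²)·0.25] / (σ√T) = (0.0572 + 0.0415) / 0.2400 = 0.4113 → 0.41
d₂ = 0.4113 − 0.2400 = 0.1713 → 0.17
e^(−rT) = e^(−0.051·0.25) = 0.9873
N(d₁) = N(0.41) = 0.6591;  N(d₂) = N(0.17) = 0.5675
C = 90·0.6591 − 85·0.9873·0.5675 = 59.3190 − 47.6249 = 11.6941

$11.69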